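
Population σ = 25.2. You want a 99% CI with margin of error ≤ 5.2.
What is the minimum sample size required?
n ≥ 156

For margin E ≤ 5.2:
n ≥ (z* · σ / E)²
n ≥ (2.576 · 25.2 / 5.2)²
n ≥ 155.84

Minimum n = 156 (rounding up)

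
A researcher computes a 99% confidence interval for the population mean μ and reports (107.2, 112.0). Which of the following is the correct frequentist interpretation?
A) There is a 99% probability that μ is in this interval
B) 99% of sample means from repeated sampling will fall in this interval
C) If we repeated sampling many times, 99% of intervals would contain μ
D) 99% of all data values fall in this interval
C

A) Wrong — μ is fixed; the randomness lives in the interval, not in μ.
B) Wrong — coverage applies to intervals containing μ, not to future x̄ values.
C) Correct — this is the frequentist long-run coverage interpretation.
D) Wrong — a CI is about the parameter μ, not individual data values.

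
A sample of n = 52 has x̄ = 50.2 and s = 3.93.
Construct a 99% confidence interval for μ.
(48.74, 51.66)

t-interval (σ unknown):
df = n - 1 = 51
t* = 2.676 for 99% confidence

Margin of error = t* · s/√n = 2.676 · 3.93/√52 = 1.46

CI: (48.74, 51.66)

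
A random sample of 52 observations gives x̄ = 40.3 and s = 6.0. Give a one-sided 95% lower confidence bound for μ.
μ ≥ 38.91

Lower bound (one-sided):
t* = 1.675 (one-sided for 95%)
Lower bound = x̄ - t* · s/√n = 40.3 - 1.675 · 6.0/√52 = 38.91

We are 95% confident that μ ≥ 38.91.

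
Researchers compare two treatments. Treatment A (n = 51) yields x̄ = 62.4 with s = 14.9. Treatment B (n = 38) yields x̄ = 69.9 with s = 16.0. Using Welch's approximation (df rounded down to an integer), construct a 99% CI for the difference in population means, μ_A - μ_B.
(-16.30, 1.30)

Difference: x̄₁ - x̄₂ = -7.50
SE = √(s₁²/n₁ + s₂²/n₂) = √(14.9²/51 + 16.0²/38) = 3.3302
df = 76.60 → 76 (Welch–Satterthwaite, rounded down)
t* = 2.642

CI: -7.50 ± 2.642 · 3.3302 = -7.50 ± 8.80 = (-16.30, 1.30)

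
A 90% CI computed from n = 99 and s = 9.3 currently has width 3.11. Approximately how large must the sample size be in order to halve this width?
n ≈ 396

CI width ∝ 1/√n
To reduce width by factor 2, need √n to grow by 2 → need 2² = 4 times as many samples.

Current: n = 99, width = 3.11
New: n = 396, width ≈ 1.54

Width reduced by factor of 3.11/1.54 = 2.02.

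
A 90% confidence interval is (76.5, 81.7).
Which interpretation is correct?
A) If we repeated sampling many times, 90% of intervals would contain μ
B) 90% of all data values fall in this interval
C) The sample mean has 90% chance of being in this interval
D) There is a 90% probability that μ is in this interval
A

A) Correct — this is the frequentist long-run coverage interpretation.
B) Wrong — a CI is about the parameter μ, not individual data values.
C) Wrong — x̄ is observed and sits in the interval by construction.
D) Wrong — μ is fixed; the randomness lives in the interval, not in μ.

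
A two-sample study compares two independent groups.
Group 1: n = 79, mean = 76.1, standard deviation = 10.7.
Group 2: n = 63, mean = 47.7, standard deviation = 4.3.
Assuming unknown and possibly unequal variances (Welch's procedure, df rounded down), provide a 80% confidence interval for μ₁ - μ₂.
(26.70, 30.10)

Difference: x̄₁ - x̄₂ = 28.40
SE = √(s₁²/n₁ + s₂²/n₂) = √(10.7²/79 + 4.3²/63) = 1.3201
df = 107.26 → 107 (Welch–Satterthwaite, rounded down)
t* = 1.290

CI: 28.40 ± 1.290 · 1.3201 = 28.40 ± 1.70 = (26.70, 30.10)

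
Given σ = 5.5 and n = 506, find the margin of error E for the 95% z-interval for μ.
Margin of error = 0.48

Margin of error = z* · σ/√n
= 1.960 · 5.5/√506
= 1.960 · 5.5/22.4944
= 0.48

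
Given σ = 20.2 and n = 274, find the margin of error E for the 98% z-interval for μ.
Margin of error = 2.84

Margin of error = z* · σ/√n
= 2.326 · 20.2/√274
= 2.326 · 20.2/16.5529
= 2.84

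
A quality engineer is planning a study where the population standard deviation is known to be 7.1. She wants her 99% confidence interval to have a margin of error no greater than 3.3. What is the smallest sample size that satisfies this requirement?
n ≥ 31

For margin E ≤ 3.3:
n ≥ (z* · σ / E)²
n ≥ (2.576 · 7.1 / 3.3)²
n ≥ 30.72

Minimum n = 31 (rounding up)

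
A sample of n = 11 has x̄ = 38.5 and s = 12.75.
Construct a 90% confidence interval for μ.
(31.53, 45.47)

t-interval (σ unknown):
df = n - 1 = 10
t* = 1.812 for 90% confidence

Margin of error = t* · s/√n = 1.812 · 12.75/√11 = 6.97

CI: (31.53, 45.47)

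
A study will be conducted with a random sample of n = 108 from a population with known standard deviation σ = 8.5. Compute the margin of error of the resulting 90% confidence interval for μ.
Margin of error = 1.35

Margin of error = z* · σ/√n
= 1.645 · 8.5/√108
= 1.645 · 8.5/10.3923
= 1.35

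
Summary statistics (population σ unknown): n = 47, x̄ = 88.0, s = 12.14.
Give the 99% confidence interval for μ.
(83.24, 92.76)

t-interval (σ unknown):
df = n - 1 = 46
t* = 2.687 for 99% confidence

Margin of error = t* · s/√n = 2.687 · 12.14/√47 = 4.76

CI: (83.24, 92.76)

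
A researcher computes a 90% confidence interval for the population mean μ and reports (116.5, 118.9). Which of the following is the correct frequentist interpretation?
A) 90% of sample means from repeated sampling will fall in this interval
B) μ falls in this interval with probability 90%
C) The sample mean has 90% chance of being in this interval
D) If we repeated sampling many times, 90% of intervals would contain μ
D

A) Wrong — coverage applies to intervals containing μ, not to future x̄ values.
B) Wrong — μ is fixed; the randomness lives in the interval, not in μ.
C) Wrong — x̄ is observed and sits in the interval by construction.
D) Correct — this is the frequentist long-run coverage interpretation.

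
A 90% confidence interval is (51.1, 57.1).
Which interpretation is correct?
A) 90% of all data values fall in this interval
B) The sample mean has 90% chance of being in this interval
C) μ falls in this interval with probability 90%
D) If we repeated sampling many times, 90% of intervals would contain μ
D

A) Wrong — a CI is about the parameter μ, not individual data values.
B) Wrong — x̄ is observed and sits in the interval by construction.
C) Wrong — μ is fixed; the randomness lives in the interval, not in μ.
D) Correct — this is the frequentist long-run coverage interpretation.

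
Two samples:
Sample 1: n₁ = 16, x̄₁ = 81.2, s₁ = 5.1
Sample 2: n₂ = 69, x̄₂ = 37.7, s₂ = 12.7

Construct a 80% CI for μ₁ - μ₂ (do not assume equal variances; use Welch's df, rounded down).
(40.92, 46.08)

Difference: x̄₁ - x̄₂ = 43.50
SE = √(s₁²/n₁ + s₂²/n₂) = √(5.1²/16 + 12.7²/69) = 1.9908
df = 61.23 → 61 (Welch–Satterthwaite, rounded down)
t* = 1.296

CI: 43.50 ± 1.296 · 1.9908 = 43.50 ± 2.58 = (40.92, 46.08)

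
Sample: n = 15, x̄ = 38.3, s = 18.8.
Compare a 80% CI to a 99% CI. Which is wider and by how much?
99% CI is wider by 15.84

df = 14
80% CI: t* = 1.345, (31.77, 44.83), width = 2 · t* · s/√n = 13.06
99% CI: t* = 2.977, (23.85, 52.75), width = 2 · t* · s/√n = 28.90

The 99% CI is wider by 28.90 - 13.06 = 15.84.
Higher confidence requires a wider interval.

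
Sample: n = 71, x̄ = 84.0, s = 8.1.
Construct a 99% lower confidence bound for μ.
μ ≥ 81.71

Lower bound (one-sided):
t* = 2.381 (one-sided for 99%)
Lower bound = x̄ - t* · s/√n = 84.0 - 2.381 · 8.1/√71 = 81.71

We are 99% confident that μ ≥ 81.71.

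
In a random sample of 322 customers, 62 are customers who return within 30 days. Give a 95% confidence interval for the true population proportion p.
(0.149, 0.236)

Proportion CI:
p̂ = 62/322 = 0.19255
SE = √(p̂(1-p̂)/n) = √(0.19255 · 0.80745 / 322) = 0.02197

z* = 1.960
Margin = z* · SE = 1.960 · 0.02197 = 0.0431

CI: 0.19255 ± 0.0431 = (0.149, 0.236)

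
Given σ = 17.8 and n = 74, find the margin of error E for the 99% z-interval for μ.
Margin of error = 5.33

Margin of error = z* · σ/√n
= 2.576 · 17.8/√74
= 2.576 · 17.8/8.6023
= 5.33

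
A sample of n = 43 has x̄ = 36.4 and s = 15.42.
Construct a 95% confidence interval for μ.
(31.65, 41.15)

t-interval (σ unknown):
df = n - 1 = 42
t* = 2.018 for 95% confidence

Margin of error = t* · s/√n = 2.018 · 15.42/√43 = 4.75

CI: (31.65, 41.15)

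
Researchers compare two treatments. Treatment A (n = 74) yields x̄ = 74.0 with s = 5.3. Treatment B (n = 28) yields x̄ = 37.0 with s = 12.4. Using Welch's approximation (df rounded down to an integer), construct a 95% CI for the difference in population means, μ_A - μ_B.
(32.05, 41.95)

Difference: x̄₁ - x̄₂ = 37.00
SE = √(s₁²/n₁ + s₂²/n₂) = √(5.3²/74 + 12.4²/28) = 2.4230
df = 30.81 → 30 (Welch–Satterthwaite, rounded down)
t* = 2.042

CI: 37.00 ± 2.042 · 2.4230 = 37.00 ± 4.95 = (32.05, 41.95)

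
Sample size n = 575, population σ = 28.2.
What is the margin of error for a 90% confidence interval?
Margin of error = 1.93

Margin of error = z* · σ/√n
= 1.645 · 28.2/√575
= 1.645 · 28.2/23.9792
= 1.93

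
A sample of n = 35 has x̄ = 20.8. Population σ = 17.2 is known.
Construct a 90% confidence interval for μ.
(16.02, 25.58)

z-interval (σ known):
z* = 1.645 for 90% confidence

Margin of error = z* · σ/√n = 1.645 · 17.2/√35 = 4.78

CI: (20.8 - 4.78, 20.8 + 4.78) = (16.02, 25.58)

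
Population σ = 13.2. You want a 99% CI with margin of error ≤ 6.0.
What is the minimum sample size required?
n ≥ 33

For margin E ≤ 6.0:
n ≥ (z* · σ / E)²
n ≥ (2.576 · 13.2 / 6.0)²
n ≥ 32.12

Minimum n = 33 (rounding up)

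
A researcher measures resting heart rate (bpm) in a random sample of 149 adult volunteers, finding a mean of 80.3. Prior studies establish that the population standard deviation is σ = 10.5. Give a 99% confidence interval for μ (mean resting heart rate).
(78.08, 82.52)

z-interval (σ known):
z* = 2.576 for 99% confidence

Margin of error = z* · σ/√n = 2.576 · 10.5/√149 = 2.22

CI: (80.3 - 2.22, 80.3 + 2.22) = (78.08, 82.52)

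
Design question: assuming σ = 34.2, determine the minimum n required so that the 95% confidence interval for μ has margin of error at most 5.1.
n ≥ 173

For margin E ≤ 5.1:
n ≥ (z* · σ / E)²
n ≥ (1.960 · 34.2 / 5.1)²
n ≥ 172.75

Minimum n = 173 (rounding up)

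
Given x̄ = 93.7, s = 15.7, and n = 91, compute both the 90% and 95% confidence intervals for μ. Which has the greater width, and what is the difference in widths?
95% CI is wider by 1.07

df = 90
90% CI: t* = 1.662, (90.96, 96.44), width = 2 · t* · s/√n = 5.47
95% CI: t* = 1.987, (90.43, 96.97), width = 2 · t* · s/√n = 6.54

The 95% CI is wider by 6.54 - 5.47 = 1.07.
Higher confidence requires a wider interval.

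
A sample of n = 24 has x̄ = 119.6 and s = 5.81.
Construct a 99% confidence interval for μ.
(116.27, 122.93)

t-interval (σ unknown):
df = n - 1 = 23
t* = 2.807 for 99% confidence

Margin of error = t* · s/√n = 2.807 · 5.81/√24 = 3.33

CI: (116.27, 122.93)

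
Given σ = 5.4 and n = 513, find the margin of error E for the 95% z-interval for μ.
Margin of error = 0.47

Margin of error = z* · σ/√n
= 1.960 · 5.4/√513
= 1.960 · 5.4/22.6495
= 0.47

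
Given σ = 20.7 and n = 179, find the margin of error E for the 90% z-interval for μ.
Margin of error = 2.55

Margin of error = z* · σ/√n
= 1.645 · 20.7/√179
= 1.645 · 20.7/13.3791
= 2.55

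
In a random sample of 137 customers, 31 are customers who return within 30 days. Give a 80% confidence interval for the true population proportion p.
(0.180, 0.272)

Proportion CI:
p̂ = 31/137 = 0.22628
SE = √(p̂(1-p̂)/n) = √(0.22628 · 0.77372 / 137) = 0.03575

z* = 1.282
Margin = z* · SE = 1.282 · 0.03575 = 0.0458

CI: 0.22628 ± 0.0458 = (0.180, 0.272)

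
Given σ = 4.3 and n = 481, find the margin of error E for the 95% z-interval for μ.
Margin of error = 0.38

Margin of error = z* · σ/√n
= 1.960 · 4.3/√481
= 1.960 · 4.3/21.9317
= 0.38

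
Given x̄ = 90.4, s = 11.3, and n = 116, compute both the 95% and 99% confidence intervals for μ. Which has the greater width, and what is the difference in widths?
99% CI is wider by 1.34

df = 115
95% CI: t* = 1.981, (88.32, 92.48), width = 2 · t* · s/√n = 4.16
99% CI: t* = 2.619, (87.65, 93.15), width = 2 · t* · s/√n = 5.50

The 99% CI is wider by 5.50 - 4.16 = 1.34.
Higher confidence requires a wider interval.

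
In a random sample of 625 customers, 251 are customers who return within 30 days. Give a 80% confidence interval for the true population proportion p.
(0.376, 0.427)

Proportion CI:
p̂ = 251/625 = 0.40160
SE = √(p̂(1-p̂)/n) = √(0.40160 · 0.59840 / 625) = 0.01961

z* = 1.282
Margin = z* · SE = 1.282 · 0.01961 = 0.0251

CI: 0.40160 ± 0.0251 = (0.376, 0.427)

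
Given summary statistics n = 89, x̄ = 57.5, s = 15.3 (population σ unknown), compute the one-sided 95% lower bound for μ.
μ ≥ 54.80

Lower bound (one-sided):
t* = 1.662 (one-sided for 95%)
Lower bound = x̄ - t* · s/√n = 57.5 - 1.662 · 15.3/√89 = 54.80

We are 95% confident that μ ≥ 54.80.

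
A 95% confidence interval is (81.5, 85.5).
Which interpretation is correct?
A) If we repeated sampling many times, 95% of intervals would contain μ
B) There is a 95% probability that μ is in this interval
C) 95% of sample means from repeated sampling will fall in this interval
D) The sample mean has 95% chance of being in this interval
A

A) Correct — this is the frequentist long-run coverage interpretation.
B) Wrong — μ is fixed; the randomness lives in the interval, not in μ.
C) Wrong — coverage applies to intervals containing μ, not to future x̄ values.
D) Wrong — x̄ is observed and sits in the interval by construction.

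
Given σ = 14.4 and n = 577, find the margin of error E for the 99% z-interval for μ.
Margin of error = 1.54

Margin of error = z* · σ/√n
= 2.576 · 14.4/√577
= 2.576 · 14.4/24.0208
= 1.54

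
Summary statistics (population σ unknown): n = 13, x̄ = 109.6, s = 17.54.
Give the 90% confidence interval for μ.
(100.93, 118.27)

t-interval (σ unknown):
df = n - 1 = 12
t* = 1.782 for 90% confidence

Margin of error = t* · s/√n = 1.782 · 17.54/√13 = 8.67

CI: (100.93, 118.27)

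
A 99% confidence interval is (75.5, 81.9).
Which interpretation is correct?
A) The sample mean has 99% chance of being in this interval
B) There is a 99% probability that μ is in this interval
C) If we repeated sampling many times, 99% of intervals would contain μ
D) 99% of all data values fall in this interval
C

A) Wrong — x̄ is observed and sits in the interval by construction.
B) Wrong — μ is fixed; the randomness lives in the interval, not in μ.
C) Correct — this is the frequentist long-run coverage interpretation.
D) Wrong — a CI is about the parameter μ, not individual data values.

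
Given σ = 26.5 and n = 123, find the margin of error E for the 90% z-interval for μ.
Margin of error = 3.93

Margin of error = z* · σ/√n
= 1.645 · 26.5/√123
= 1.645 · 26.5/11.0905
= 3.93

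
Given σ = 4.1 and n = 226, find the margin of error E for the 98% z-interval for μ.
Margin of error = 0.63

Margin of error = z* · σ/√n
= 2.326 · 4.1/√226
= 2.326 · 4.1/15.0333
= 0.63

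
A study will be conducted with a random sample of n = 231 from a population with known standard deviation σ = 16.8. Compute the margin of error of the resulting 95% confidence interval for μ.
Margin of error = 2.17

Margin of error = z* · σ/√n
= 1.960 · 16.8/√231
= 1.960 · 16.8/15.1987
= 2.17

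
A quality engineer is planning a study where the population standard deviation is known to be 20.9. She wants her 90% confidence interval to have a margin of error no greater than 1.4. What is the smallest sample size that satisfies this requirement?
n ≥ 604

For margin E ≤ 1.4:
n ≥ (z* · σ / E)²
n ≥ (1.645 · 20.9 / 1.4)²
n ≥ 603.07

Minimum n = 604 (rounding up)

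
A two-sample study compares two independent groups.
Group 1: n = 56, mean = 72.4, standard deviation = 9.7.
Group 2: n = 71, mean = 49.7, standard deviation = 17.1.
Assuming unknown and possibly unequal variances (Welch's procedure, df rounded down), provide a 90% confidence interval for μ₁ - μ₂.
(18.71, 26.69)

Difference: x̄₁ - x̄₂ = 22.70
SE = √(s₁²/n₁ + s₂²/n₂) = √(9.7²/56 + 17.1²/71) = 2.4080
df = 114.51 → 114 (Welch–Satterthwaite, rounded down)
t* = 1.658

CI: 22.70 ± 1.658 · 2.4080 = 22.70 ± 3.99 = (18.71, 26.69)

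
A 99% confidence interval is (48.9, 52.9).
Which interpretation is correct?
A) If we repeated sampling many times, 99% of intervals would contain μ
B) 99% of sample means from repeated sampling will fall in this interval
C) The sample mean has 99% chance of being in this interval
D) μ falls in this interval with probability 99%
A

A) Correct — this is the frequentist long-run coverage interpretation.
B) Wrong — coverage applies to intervals containing μ, not to future x̄ values.
C) Wrong — x̄ is observed and sits in the interval by construction.
D) Wrong — μ is fixed; the randomness lives in the interval, not in μ.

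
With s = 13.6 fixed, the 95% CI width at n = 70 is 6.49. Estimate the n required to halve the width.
n ≈ 280

CI width ∝ 1/√n
To reduce width by factor 2, need √n to grow by 2 → need 2² = 4 times as many samples.

Current: n = 70, width = 6.49
New: n = 280, width ≈ 3.20

Width reduced by factor of 6.49/3.20 = 2.03.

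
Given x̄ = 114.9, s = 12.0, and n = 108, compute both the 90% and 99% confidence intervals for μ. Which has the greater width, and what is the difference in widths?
99% CI is wider by 2.23

df = 107
90% CI: t* = 1.659, (112.98, 116.82), width = 2 · t* · s/√n = 3.83
99% CI: t* = 2.623, (111.87, 117.93), width = 2 · t* · s/√n = 6.06

The 99% CI is wider by 6.06 - 3.83 = 2.23.
Higher confidence requires a wider interval.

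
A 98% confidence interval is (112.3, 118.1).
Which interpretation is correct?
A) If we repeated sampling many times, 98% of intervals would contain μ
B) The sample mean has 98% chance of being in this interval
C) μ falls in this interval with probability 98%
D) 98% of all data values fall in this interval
A

A) Correct — this is the frequentist long-run coverage interpretation.
B) Wrong — x̄ is observed and sits in the interval by construction.
C) Wrong — μ is fixed; the randomness lives in the interval, not in μ.
D) Wrong — a CI is about the parameter μ, not individual data values.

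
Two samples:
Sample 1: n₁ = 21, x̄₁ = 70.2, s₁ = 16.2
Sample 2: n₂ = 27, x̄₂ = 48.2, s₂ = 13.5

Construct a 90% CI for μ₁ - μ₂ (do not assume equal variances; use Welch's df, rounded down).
(14.60, 29.40)

Difference: x̄₁ - x̄₂ = 22.00
SE = √(s₁²/n₁ + s₂²/n₂) = √(16.2²/21 + 13.5²/27) = 4.3872
df = 38.74 → 38 (Welch–Satterthwaite, rounded down)
t* = 1.686

CI: 22.00 ± 1.686 · 4.3872 = 22.00 ± 7.40 = (14.60, 29.40)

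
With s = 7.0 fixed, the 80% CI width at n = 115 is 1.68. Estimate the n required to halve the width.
n ≈ 460

CI width ∝ 1/√n
To reduce width by factor 2, need √n to grow by 2 → need 2² = 4 times as many samples.

Current: n = 115, width = 1.68
New: n = 460, width ≈ 0.84

Width reduced by factor of 1.68/0.84 = 2.00.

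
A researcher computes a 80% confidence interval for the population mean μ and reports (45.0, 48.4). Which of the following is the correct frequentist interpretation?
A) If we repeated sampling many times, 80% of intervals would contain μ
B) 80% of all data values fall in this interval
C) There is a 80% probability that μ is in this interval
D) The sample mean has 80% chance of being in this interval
A

A) Correct — this is the frequentist long-run coverage interpretation.
B) Wrong — a CI is about the parameter μ, not individual data values.
C) Wrong — μ is fixed; the randomness lives in the interval, not in μ.
D) Wrong — x̄ is observed and sits in the interval by construction.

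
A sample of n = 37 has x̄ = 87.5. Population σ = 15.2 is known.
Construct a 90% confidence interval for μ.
(83.39, 91.61)

z-interval (σ known):
z* = 1.645 for 90% confidence

Margin of error = z* · σ/√n = 1.645 · 15.2/√37 = 4.11

CI: (87.5 - 4.11, 87.5 + 4.11) = (83.39, 91.61)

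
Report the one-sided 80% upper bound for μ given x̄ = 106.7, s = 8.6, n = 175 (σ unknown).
μ ≤ 107.25

Upper bound (one-sided):
t* = 0.844 (one-sided for 80%)
Upper bound = x̄ + t* · s/√n = 106.7 + 0.844 · 8.6/√175 = 107.25

We are 80% confident that μ ≤ 107.25.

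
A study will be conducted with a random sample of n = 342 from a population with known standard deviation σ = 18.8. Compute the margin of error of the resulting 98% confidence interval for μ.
Margin of error = 2.36

Margin of error = z* · σ/√n
= 2.326 · 18.8/√342
= 2.326 · 18.8/18.4932
= 2.36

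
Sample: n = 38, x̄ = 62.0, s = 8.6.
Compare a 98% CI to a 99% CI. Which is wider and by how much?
99% CI is wider by 0.80

df = 37
98% CI: t* = 2.431, (58.61, 65.39), width = 2 · t* · s/√n = 6.78
99% CI: t* = 2.715, (58.21, 65.79), width = 2 · t* · s/√n = 7.58

The 99% CI is wider by 7.58 - 6.78 = 0.80.
Higher confidence requires a wider interval.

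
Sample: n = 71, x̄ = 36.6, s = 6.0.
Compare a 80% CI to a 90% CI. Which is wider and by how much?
90% CI is wider by 0.53

df = 70
80% CI: t* = 1.294, (35.68, 37.52), width = 2 · t* · s/√n = 1.84
90% CI: t* = 1.667, (35.41, 37.79), width = 2 · t* · s/√n = 2.37

The 90% CI is wider by 2.37 - 1.84 = 0.53.
Higher confidence requires a wider interval.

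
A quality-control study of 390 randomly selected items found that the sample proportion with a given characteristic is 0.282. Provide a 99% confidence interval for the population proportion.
(0.223, 0.341)

Proportion CI:
SE = √(p̂(1-p̂)/n) = √(0.282 · 0.718 / 390) = 0.02279

z* = 2.576
Margin = z* · SE = 2.576 · 0.02279 = 0.0587

CI: 0.282 ± 0.0587 = (0.223, 0.341)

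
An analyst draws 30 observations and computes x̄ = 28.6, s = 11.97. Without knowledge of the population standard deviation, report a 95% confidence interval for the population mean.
(24.13, 33.07)

t-interval (σ unknown):
df = n - 1 = 29
t* = 2.045 for 95% confidence

Margin of error = t* · s/√n = 2.045 · 11.97/√30 = 4.47

CI: (24.13, 33.07)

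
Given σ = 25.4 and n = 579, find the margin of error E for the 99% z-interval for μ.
Margin of error = 2.72

Margin of error = z* · σ/√n
= 2.576 · 25.4/√579
= 2.576 · 25.4/24.0624
= 2.72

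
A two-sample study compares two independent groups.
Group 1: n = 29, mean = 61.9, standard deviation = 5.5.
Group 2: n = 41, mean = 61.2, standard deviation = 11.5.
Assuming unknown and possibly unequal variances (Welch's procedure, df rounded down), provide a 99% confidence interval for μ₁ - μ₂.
(-4.80, 6.20)

Difference: x̄₁ - x̄₂ = 0.70
SE = √(s₁²/n₁ + s₂²/n₂) = √(5.5²/29 + 11.5²/41) = 2.0661
df = 60.95 → 60 (Welch–Satterthwaite, rounded down)
t* = 2.660

CI: 0.70 ± 2.660 · 2.0661 = 0.70 ± 5.50 = (-4.80, 6.20)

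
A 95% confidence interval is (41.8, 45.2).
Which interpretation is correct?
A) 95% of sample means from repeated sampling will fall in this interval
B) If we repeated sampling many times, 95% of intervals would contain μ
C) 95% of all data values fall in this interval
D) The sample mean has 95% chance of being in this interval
B

A) Wrong — coverage applies to intervals containing μ, not to future x̄ values.
B) Correct — this is the frequentist long-run coverage interpretation.
C) Wrong — a CI is about the parameter μ, not individual data values.
D) Wrong — x̄ is observed and sits in the interval by construction.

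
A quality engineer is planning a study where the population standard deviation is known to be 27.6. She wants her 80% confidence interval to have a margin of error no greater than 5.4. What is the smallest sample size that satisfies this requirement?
n ≥ 43

For margin E ≤ 5.4:
n ≥ (z* · σ / E)²
n ≥ (1.282 · 27.6 / 5.4)²
n ≥ 42.93

Minimum n = 43 (rounding up)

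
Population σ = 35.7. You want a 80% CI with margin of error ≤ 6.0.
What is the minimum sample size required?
n ≥ 59

For margin E ≤ 6.0:
n ≥ (z* · σ / E)²
n ≥ (1.282 · 35.7 / 6.0)²
n ≥ 58.18

Minimum n = 59 (rounding up)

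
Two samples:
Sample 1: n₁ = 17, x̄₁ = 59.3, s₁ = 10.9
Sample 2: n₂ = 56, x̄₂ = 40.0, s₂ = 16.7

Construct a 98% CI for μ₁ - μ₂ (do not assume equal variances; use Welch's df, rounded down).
(10.92, 27.68)

Difference: x̄₁ - x̄₂ = 19.30
SE = √(s₁²/n₁ + s₂²/n₂) = √(10.9²/17 + 16.7²/56) = 3.4596
df = 40.89 → 40 (Welch–Satterthwaite, rounded down)
t* = 2.423

CI: 19.30 ± 2.423 · 3.4596 = 19.30 ± 8.38 = (10.92, 27.68)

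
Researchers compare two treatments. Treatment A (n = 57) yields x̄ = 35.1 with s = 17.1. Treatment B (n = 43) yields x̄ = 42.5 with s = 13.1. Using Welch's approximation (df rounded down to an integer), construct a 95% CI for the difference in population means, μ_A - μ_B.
(-13.39, -1.41)

Difference: x̄₁ - x̄₂ = -7.40
SE = √(s₁²/n₁ + s₂²/n₂) = √(17.1²/57 + 13.1²/43) = 3.0201
df = 97.97 → 97 (Welch–Satterthwaite, rounded down)
t* = 1.985

CI: -7.40 ± 1.985 · 3.0201 = -7.40 ± 5.99 = (-13.39, -1.41)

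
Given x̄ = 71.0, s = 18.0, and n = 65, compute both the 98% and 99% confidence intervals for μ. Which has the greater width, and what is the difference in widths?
99% CI is wider by 1.21

df = 64
98% CI: t* = 2.386, (65.67, 76.33), width = 2 · t* · s/√n = 10.65
99% CI: t* = 2.655, (65.07, 76.93), width = 2 · t* · s/√n = 11.86

The 99% CI is wider by 11.86 - 10.65 = 1.21.
Higher confidence requires a wider interval.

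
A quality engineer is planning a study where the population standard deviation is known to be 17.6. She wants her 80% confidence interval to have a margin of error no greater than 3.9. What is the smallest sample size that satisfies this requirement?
n ≥ 34

For margin E ≤ 3.9:
n ≥ (z* · σ / E)²
n ≥ (1.282 · 17.6 / 3.9)²
n ≥ 33.47

Minimum n = 34 (rounding up)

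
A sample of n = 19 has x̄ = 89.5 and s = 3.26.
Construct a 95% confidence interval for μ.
(87.93, 91.07)

t-interval (σ unknown):
df = n - 1 = 18
t* = 2.101 for 95% confidence

Margin of error = t* · s/√n = 2.101 · 3.26/√19 = 1.57

CI: (87.93, 91.07)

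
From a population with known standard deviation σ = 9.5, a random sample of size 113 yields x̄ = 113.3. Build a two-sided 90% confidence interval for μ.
(111.83, 114.77)

z-interval (σ known):
z* = 1.645 for 90% confidence

Margin of error = z* · σ/√n = 1.645 · 9.5/√113 = 1.47

CI: (113.3 - 1.47, 113.3 + 1.47) = (111.83, 114.77)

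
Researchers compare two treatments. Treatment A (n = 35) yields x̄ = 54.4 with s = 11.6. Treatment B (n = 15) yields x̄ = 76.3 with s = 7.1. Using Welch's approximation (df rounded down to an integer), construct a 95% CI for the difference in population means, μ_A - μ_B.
(-27.32, -16.48)

Difference: x̄₁ - x̄₂ = -21.90
SE = √(s₁²/n₁ + s₂²/n₂) = √(11.6²/35 + 7.1²/15) = 2.6843
df = 41.82 → 41 (Welch–Satterthwaite, rounded down)
t* = 2.020

CI: -21.90 ± 2.020 · 2.6843 = -21.90 ± 5.42 = (-27.32, -16.48)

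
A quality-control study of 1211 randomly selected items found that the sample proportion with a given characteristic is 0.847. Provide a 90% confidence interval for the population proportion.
(0.830, 0.864)

Proportion CI:
SE = √(p̂(1-p̂)/n) = √(0.847 · 0.153 / 1211) = 0.01034

z* = 1.645
Margin = z* · SE = 1.645 · 0.01034 = 0.0170

CI: 0.847 ± 0.0170 = (0.830, 0.864)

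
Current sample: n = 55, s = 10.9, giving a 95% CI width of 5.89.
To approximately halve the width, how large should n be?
n ≈ 220

CI width ∝ 1/√n
To reduce width by factor 2, need √n to grow by 2 → need 2² = 4 times as many samples.

Current: n = 55, width = 5.89
New: n = 220, width ≈ 2.90

Width reduced by factor of 5.89/2.90 = 2.03.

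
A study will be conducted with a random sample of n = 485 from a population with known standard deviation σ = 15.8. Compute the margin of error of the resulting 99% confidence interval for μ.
Margin of error = 1.85

Margin of error = z* · σ/√n
= 2.576 · 15.8/√485
= 2.576 · 15.8/22.0227
= 1.85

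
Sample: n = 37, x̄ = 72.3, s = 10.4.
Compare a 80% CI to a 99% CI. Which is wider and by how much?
99% CI is wider by 4.83

df = 36
80% CI: t* = 1.306, (70.07, 74.53), width = 2 · t* · s/√n = 4.47
99% CI: t* = 2.719, (67.65, 76.95), width = 2 · t* · s/√n = 9.30

The 99% CI is wider by 9.30 - 4.47 = 4.83.
Higher confidence requires a wider interval.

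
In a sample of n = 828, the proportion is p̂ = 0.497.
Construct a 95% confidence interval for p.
(0.463, 0.531)

Proportion CI:
SE = √(p̂(1-p̂)/n) = √(0.497 · 0.503 / 828) = 0.01738

z* = 1.960
Margin = z* · SE = 1.960 · 0.01738 = 0.0341

CI: 0.497 ± 0.0341 = (0.463, 0.531)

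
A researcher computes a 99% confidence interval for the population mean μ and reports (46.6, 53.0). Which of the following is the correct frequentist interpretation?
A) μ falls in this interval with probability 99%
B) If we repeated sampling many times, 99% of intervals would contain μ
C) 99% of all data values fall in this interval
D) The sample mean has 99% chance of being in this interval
B

A) Wrong — μ is fixed; the randomness lives in the interval, not in μ.
B) Correct — this is the frequentist long-run coverage interpretation.
C) Wrong — a CI is about the parameter μ, not individual data values.
D) Wrong — x̄ is observed and sits in the interval by construction.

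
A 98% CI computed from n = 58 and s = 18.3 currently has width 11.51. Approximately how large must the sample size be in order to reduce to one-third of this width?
n ≈ 522

CI width ∝ 1/√n
To reduce width by factor 3, need √n to grow by 3 → need 3² = 9 times as many samples.

Current: n = 58, width = 11.51
New: n = 522, width ≈ 3.74

Width reduced by factor of 11.51/3.74 = 3.08.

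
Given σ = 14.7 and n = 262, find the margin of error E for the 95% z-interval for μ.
Margin of error = 1.78

Margin of error = z* · σ/√n
= 1.960 · 14.7/√262
= 1.960 · 14.7/16.1864
= 1.78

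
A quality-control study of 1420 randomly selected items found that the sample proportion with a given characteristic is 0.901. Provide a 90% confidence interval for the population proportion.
(0.888, 0.914)

Proportion CI:
SE = √(p̂(1-p̂)/n) = √(0.901 · 0.099 / 1420) = 0.00793

z* = 1.645
Margin = z* · SE = 1.645 · 0.00793 = 0.0130

CI: 0.901 ± 0.0130 = (0.888, 0.914)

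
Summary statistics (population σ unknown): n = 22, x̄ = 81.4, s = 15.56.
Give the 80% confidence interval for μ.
(77.01, 85.79)

t-interval (σ unknown):
df = n - 1 = 21
t* = 1.323 for 80% confidence

Margin of error = t* · s/√n = 1.323 · 15.56/√22 = 4.39

CI: (77.01, 85.79)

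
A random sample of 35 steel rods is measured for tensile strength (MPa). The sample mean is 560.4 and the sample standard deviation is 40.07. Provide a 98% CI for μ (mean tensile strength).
(543.87, 576.93)

t-interval (σ unknown):
df = n - 1 = 34
t* = 2.441 for 98% confidence

Margin of error = t* · s/√n = 2.441 · 40.07/√35 = 16.53

CI: (543.87, 576.93)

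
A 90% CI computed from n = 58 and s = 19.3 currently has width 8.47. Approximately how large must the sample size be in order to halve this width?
n ≈ 232

CI width ∝ 1/√n
To reduce width by factor 2, need √n to grow by 2 → need 2² = 4 times as many samples.

Current: n = 58, width = 8.47
New: n = 232, width ≈ 4.18

Width reduced by factor of 8.47/4.18 = 2.03.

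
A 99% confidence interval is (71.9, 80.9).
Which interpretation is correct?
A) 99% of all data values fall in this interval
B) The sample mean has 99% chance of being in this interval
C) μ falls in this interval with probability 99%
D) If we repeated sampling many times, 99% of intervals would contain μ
D

A) Wrong — a CI is about the parameter μ, not individual data values.
B) Wrong — x̄ is observed and sits in the interval by construction.
C) Wrong — μ is fixed; the randomness lives in the interval, not in μ.
D) Correct — this is the frequentist long-run coverage interpretation.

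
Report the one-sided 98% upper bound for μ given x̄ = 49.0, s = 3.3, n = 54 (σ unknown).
μ ≤ 49.95

Upper bound (one-sided):
t* = 2.106 (one-sided for 98%)
Upper bound = x̄ + t* · s/√n = 49.0 + 2.106 · 3.3/√54 = 49.95

We are 98% confident that μ ≤ 49.95.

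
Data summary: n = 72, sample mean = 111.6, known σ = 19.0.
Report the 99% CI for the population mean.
(105.83, 117.37)

z-interval (σ known):
z* = 2.576 for 99% confidence

Margin of error = z* · σ/√n = 2.576 · 19.0/√72 = 5.77

CI: (111.6 - 5.77, 111.6 + 5.77) = (105.83, 117.37)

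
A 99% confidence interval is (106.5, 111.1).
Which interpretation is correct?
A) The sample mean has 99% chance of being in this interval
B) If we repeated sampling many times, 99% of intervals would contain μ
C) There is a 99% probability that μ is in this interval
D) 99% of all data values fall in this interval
B

A) Wrong — x̄ is observed and sits in the interval by construction.
B) Correct — this is the frequentist long-run coverage interpretation.
C) Wrong — μ is fixed; the randomness lives in the interval, not in μ.
D) Wrong — a CI is about the parameter μ, not individual data values.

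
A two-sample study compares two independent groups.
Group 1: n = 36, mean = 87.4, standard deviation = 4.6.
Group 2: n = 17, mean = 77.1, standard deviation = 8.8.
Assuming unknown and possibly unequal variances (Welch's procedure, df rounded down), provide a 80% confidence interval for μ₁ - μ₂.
(7.30, 13.30)

Difference: x̄₁ - x̄₂ = 10.30
SE = √(s₁²/n₁ + s₂²/n₂) = √(4.6²/36 + 8.8²/17) = 2.2678
df = 20.24 → 20 (Welch–Satterthwaite, rounded down)
t* = 1.325

CI: 10.30 ± 1.325 · 2.2678 = 10.30 ± 3.00 = (7.30, 13.30)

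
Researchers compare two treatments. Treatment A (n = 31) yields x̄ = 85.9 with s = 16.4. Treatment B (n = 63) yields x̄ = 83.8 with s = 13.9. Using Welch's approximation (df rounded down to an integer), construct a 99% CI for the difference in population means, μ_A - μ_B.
(-7.07, 11.27)

Difference: x̄₁ - x̄₂ = 2.10
SE = √(s₁²/n₁ + s₂²/n₂) = √(16.4²/31 + 13.9²/63) = 3.4268
df = 51.82 → 51 (Welch–Satterthwaite, rounded down)
t* = 2.676

CI: 2.10 ± 2.676 · 3.4268 = 2.10 ± 9.17 = (-7.07, 11.27)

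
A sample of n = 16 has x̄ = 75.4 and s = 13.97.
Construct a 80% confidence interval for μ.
(70.72, 80.08)

t-interval (σ unknown):
df = n - 1 = 15
t* = 1.341 for 80% confidence

Margin of error = t* · s/√n = 1.341 · 13.97/√16 = 4.68

CI: (70.72, 80.08)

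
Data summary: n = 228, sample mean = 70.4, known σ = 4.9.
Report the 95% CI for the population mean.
(69.76, 71.04)

z-interval (σ known):
z* = 1.960 for 95% confidence

Margin of error = z* · σ/√n = 1.960 · 4.9/√228 = 0.64

CI: (70.4 - 0.64, 70.4 + 0.64) = (69.76, 71.04)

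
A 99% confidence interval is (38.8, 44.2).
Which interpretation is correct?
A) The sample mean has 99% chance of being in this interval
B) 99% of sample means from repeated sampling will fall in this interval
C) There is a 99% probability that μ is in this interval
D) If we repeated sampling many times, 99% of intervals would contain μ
D

A) Wrong — x̄ is observed and sits in the interval by construction.
B) Wrong — coverage applies to intervals containing μ, not to future x̄ values.
C) Wrong — μ is fixed; the randomness lives in the interval, not in μ.
D) Correct — this is the frequentist long-run coverage interpretation.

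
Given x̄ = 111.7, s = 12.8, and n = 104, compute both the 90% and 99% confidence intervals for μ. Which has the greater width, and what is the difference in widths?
99% CI is wider by 2.42

df = 103
90% CI: t* = 1.660, (109.62, 113.78), width = 2 · t* · s/√n = 4.17
99% CI: t* = 2.624, (108.41, 114.99), width = 2 · t* · s/√n = 6.59

The 99% CI is wider by 6.59 - 4.17 = 2.42.
Higher confidence requires a wider interval.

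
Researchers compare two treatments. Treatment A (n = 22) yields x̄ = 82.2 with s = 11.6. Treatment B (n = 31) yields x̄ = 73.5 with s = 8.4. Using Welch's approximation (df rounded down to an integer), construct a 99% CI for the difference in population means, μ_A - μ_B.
(0.82, 16.58)

Difference: x̄₁ - x̄₂ = 8.70
SE = √(s₁²/n₁ + s₂²/n₂) = √(11.6²/22 + 8.4²/31) = 2.8970
df = 36.04 → 36 (Welch–Satterthwaite, rounded down)
t* = 2.719

CI: 8.70 ± 2.719 · 2.8970 = 8.70 ± 7.88 = (0.82, 16.58)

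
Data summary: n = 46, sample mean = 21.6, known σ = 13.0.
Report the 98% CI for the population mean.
(17.14, 26.06)

z-interval (σ known):
z* = 2.326 for 98% confidence

Margin of error = z* · σ/√n = 2.326 · 13.0/√46 = 4.46

CI: (21.6 - 4.46, 21.6 + 4.46) = (17.14, 26.06)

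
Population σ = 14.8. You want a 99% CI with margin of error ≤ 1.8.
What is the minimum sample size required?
n ≥ 449

For margin E ≤ 1.8:
n ≥ (z* · σ / E)²
n ≥ (2.576 · 14.8 / 1.8)²
n ≥ 448.61

Minimum n = 449 (rounding up)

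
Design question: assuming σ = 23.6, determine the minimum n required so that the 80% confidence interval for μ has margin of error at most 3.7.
n ≥ 67

For margin E ≤ 3.7:
n ≥ (z* · σ / E)²
n ≥ (1.282 · 23.6 / 3.7)²
n ≥ 66.86

Minimum n = 67 (rounding up)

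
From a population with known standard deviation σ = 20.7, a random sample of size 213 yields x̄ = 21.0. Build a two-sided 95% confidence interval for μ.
(18.22, 23.78)

z-interval (σ known):
z* = 1.960 for 95% confidence

Margin of error = z* · σ/√n = 1.960 · 20.7/√213 = 2.78

CI: (21.0 - 2.78, 21.0 + 2.78) = (18.22, 23.78)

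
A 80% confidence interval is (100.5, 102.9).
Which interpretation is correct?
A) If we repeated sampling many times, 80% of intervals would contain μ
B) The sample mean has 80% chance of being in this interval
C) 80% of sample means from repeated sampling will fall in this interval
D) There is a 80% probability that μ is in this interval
A

A) Correct — this is the frequentist long-run coverage interpretation.
B) Wrong — x̄ is observed and sits in the interval by construction.
C) Wrong — coverage applies to intervals containing μ, not to future x̄ values.
D) Wrong — μ is fixed; the randomness lives in the interval, not in μ.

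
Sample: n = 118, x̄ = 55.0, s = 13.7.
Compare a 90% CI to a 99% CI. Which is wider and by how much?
99% CI is wider by 2.43

df = 117
90% CI: t* = 1.658, (52.91, 57.09), width = 2 · t* · s/√n = 4.18
99% CI: t* = 2.619, (51.70, 58.30), width = 2 · t* · s/√n = 6.61

The 99% CI is wider by 6.61 - 4.18 = 2.43.
Higher confidence requires a wider interval.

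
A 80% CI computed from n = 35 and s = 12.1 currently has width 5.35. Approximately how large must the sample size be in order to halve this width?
n ≈ 140

CI width ∝ 1/√n
To reduce width by factor 2, need √n to grow by 2 → need 2² = 4 times as many samples.

Current: n = 35, width = 5.35
New: n = 140, width ≈ 2.63

Width reduced by factor of 5.35/2.63 = 2.03.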